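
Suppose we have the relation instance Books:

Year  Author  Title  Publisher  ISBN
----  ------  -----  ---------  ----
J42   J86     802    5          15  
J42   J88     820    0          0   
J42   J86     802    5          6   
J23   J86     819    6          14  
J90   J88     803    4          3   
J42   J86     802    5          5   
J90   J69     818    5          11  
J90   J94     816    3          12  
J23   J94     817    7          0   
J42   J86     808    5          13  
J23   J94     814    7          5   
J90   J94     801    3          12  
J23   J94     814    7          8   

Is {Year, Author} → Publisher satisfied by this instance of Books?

(Year=J42, Author=J86): 4 rows → Publisher = 5, 5, 5, 5 ✓
(Year=J42, Author=J88): 1 row → Publisher = 0 ✓
(Year=J23, Author=J86): 1 row → Publisher = 6 ✓
(Year=J90, Author=J88): 1 row → Publisher = 4 ✓
(Year=J90, Author=J69): 1 row → Publisher = 5 ✓
(Year=J90, Author=J94): 2 rows → Publisher = 3, 3 ✓
(Year=J23, Author=J94): 3 rows → Publisher = 7, 7, 7 ✓
Every {Year, Author} value is associated with a single Publisher value, so {Year, Author} → Publisher holds.

Yes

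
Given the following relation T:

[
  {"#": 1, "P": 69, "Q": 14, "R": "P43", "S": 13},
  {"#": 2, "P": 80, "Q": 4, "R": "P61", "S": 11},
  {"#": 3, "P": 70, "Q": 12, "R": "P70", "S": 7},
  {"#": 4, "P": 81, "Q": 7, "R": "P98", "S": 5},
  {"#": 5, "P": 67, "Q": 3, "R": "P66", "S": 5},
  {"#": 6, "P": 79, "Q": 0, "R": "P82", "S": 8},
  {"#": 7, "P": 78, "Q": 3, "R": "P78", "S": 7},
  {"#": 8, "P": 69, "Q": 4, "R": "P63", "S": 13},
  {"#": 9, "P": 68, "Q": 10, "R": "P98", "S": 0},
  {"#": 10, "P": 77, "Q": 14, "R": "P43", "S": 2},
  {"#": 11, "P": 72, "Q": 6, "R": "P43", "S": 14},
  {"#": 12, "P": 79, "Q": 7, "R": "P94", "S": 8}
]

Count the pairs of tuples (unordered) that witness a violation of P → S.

0

P=69: all 2 rows agree on S — 0 pairs.
P=79: all 2 rows agree on S — 0 pairs.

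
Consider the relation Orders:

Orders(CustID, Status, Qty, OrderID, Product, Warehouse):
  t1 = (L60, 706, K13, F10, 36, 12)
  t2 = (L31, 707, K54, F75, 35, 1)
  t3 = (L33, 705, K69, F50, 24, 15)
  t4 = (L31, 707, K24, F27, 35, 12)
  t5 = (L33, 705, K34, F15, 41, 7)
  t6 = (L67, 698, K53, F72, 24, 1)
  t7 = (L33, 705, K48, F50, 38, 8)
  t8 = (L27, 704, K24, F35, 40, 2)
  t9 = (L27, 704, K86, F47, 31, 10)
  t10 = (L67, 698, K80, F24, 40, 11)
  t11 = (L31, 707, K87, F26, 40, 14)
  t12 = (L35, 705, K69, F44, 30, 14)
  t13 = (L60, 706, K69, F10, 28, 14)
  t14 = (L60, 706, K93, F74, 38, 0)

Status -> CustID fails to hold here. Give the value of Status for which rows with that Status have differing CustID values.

705

Status=706: rows 1, 13, 14 → CustID = L60, L60, L60 ✓
Status=707: rows 2, 4, 11 → CustID = L31, L31, L31 ✓
Status=705: rows 3, 5, 7, 12 → CustID takes values {L33, L35} — violation
Status=698: rows 6, 10 → CustID = L67, L67 ✓
Status=704: rows 8, 9 → CustID = L27, L27 ✓
The only Status value with inconsistent CustID is Status=705.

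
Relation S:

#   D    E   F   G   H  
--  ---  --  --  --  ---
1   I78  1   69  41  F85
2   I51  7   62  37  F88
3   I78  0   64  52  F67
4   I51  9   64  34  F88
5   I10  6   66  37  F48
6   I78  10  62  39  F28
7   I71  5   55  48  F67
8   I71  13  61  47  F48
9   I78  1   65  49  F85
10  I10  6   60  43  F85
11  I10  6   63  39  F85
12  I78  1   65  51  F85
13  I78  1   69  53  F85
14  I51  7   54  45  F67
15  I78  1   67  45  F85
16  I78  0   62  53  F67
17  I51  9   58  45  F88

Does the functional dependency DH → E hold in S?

No

(D=I78, H=F85): rows 1, 9, 12, 13, 15 → E = 1, 1, 1, 1, 1 ✓
(D=I51, H=F88): rows 2, 4, 17 → E takes values {7, 9} — violation
(D=I78, H=F67): rows 3, 16 → E = 0, 0 ✓
(D=I10, H=F48): row 5 → E = 6 ✓
(D=I78, H=F28): row 6 → E = 10 ✓
(D=I71, H=F67): row 7 → E = 5 ✓
(D=I71, H=F48): row 8 → E = 13 ✓
(D=I10, H=F85): rows 10, 11 → E = 6, 6 ✓
(D=I51, H=F67): row 14 → E = 7 ✓
Two rows agree on DH but differ on E, so DH → E does not hold.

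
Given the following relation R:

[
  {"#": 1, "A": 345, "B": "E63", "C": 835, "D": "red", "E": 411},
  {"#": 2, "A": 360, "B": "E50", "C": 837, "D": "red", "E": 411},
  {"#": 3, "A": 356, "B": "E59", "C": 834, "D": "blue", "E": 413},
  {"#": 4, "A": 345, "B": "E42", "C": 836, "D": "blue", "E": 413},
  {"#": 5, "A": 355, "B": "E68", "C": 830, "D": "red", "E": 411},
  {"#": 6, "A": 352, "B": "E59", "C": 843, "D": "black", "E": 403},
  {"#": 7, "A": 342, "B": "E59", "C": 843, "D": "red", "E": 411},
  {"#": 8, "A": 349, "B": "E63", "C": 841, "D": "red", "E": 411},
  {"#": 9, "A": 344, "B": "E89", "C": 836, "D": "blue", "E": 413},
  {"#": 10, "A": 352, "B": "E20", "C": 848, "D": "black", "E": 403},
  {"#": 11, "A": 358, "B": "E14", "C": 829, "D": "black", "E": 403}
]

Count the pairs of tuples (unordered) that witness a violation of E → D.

0

E=411: all 5 rows agree on D — 0 pairs.
E=413: all 3 rows agree on D — 0 pairs.
E=403: all 3 rows agree on D — 0 pairs.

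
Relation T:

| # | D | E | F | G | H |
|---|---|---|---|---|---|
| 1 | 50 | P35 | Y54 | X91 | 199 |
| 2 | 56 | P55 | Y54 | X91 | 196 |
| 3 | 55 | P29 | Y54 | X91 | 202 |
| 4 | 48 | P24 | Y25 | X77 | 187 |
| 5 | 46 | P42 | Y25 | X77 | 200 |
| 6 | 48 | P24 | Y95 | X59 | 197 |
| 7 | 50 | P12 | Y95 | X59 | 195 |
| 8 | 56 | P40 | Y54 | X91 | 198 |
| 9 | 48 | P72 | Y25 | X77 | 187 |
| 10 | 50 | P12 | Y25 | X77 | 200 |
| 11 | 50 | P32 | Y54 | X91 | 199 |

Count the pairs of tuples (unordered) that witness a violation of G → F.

G=X91: all 5 rows agree on F — 0 pairs.
G=X77: all 4 rows agree on F — 0 pairs.
G=X59: all 2 rows agree on F — 0 pairs.

0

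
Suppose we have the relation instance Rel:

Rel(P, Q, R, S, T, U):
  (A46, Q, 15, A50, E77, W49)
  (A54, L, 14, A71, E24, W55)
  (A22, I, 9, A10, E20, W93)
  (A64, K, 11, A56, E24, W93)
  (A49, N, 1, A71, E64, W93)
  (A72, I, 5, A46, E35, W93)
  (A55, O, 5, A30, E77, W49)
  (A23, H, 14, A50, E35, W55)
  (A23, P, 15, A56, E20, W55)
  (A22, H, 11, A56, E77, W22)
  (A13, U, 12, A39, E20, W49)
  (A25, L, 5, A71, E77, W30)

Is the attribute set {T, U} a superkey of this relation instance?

No

Two distinct rows share (T=E77, U=W49), so {T, U} does not determine every attribute — not a superkey.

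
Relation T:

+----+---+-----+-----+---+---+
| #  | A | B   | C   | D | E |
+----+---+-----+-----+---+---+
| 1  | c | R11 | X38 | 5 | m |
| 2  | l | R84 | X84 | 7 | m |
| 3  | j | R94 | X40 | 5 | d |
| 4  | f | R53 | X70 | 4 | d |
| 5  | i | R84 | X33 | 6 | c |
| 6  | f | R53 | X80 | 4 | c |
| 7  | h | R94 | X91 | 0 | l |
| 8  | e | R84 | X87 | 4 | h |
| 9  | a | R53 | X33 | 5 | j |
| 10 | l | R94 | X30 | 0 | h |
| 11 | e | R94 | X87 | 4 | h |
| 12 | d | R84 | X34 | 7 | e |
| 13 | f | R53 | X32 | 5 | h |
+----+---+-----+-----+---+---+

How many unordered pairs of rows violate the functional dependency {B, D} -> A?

(B=R84, D=7): violating pairs (2,12) — 1 pair.
(B=R53, D=4): all 2 rows agree on A — 0 pairs.
(B=R94, D=0): violating pairs (7,10) — 1 pair.
(B=R53, D=5): violating pairs (9,13) — 1 pair.

3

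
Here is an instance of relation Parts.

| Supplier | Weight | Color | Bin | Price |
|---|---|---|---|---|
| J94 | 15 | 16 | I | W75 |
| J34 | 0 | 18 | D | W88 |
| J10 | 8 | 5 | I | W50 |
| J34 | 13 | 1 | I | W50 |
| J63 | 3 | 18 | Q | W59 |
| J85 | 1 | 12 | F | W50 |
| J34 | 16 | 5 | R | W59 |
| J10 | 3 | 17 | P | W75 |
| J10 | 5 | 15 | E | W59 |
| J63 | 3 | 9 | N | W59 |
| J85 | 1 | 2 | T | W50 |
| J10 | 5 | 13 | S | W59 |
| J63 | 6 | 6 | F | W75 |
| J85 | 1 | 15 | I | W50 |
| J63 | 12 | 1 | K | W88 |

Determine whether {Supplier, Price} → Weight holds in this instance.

Yes

(Supplier=J94, Price=W75): 1 row → Weight = 15 ✓
(Supplier=J34, Price=W88): 1 row → Weight = 0 ✓
(Supplier=J10, Price=W50): 1 row → Weight = 8 ✓
(Supplier=J34, Price=W50): 1 row → Weight = 13 ✓
(Supplier=J63, Price=W59): 2 rows → Weight = 3, 3 ✓
(Supplier=J85, Price=W50): 3 rows → Weight = 1, 1, 1 ✓
(Supplier=J34, Price=W59): 1 row → Weight = 16 ✓
(Supplier=J10, Price=W75): 1 row → Weight = 3 ✓
(Supplier=J10, Price=W59): 2 rows → Weight = 5, 5 ✓
(Supplier=J63, Price=W75): 1 row → Weight = 6 ✓
(Supplier=J63, Price=W88): 1 row → Weight = 12 ✓
Every {Supplier, Price} value is associated with a single Weight value, so {Supplier, Price} → Weight holds.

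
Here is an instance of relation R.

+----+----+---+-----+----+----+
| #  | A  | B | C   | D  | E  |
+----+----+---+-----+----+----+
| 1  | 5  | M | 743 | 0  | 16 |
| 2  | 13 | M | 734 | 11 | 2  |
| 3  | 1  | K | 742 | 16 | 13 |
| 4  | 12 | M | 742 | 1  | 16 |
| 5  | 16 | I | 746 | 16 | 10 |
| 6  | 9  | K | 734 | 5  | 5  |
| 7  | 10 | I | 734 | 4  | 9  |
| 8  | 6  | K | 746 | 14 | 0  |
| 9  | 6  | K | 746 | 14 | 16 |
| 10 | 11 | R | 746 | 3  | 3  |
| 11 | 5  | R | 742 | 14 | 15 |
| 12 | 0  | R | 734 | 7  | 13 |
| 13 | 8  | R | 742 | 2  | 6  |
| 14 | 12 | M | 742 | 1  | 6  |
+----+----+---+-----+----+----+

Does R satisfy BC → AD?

(B=M, C=743): row 1 → {A,D} = (5, 0) ✓
(B=M, C=734): row 2 → {A,D} = (13, 11) ✓
(B=K, C=742): row 3 → {A,D} = (1, 16) ✓
(B=M, C=742): rows 4, 14 → {A,D} = (12, 1), (12, 1) ✓
(B=I, C=746): row 5 → {A,D} = (16, 16) ✓
(B=K, C=734): row 6 → {A,D} = (9, 5) ✓
(B=I, C=734): row 7 → {A,D} = (10, 4) ✓
(B=K, C=746): rows 8, 9 → {A,D} = (6, 14), (6, 14) ✓
(B=R, C=746): row 10 → {A,D} = (11, 3) ✓
(B=R, C=742): rows 11, 13 → {A,D} takes values {(5, 14), (8, 2)} — violation
(B=R, C=734): row 12 → {A,D} = (0, 7) ✓
Two rows agree on BC but differ on AD, so BC → AD does not hold.

No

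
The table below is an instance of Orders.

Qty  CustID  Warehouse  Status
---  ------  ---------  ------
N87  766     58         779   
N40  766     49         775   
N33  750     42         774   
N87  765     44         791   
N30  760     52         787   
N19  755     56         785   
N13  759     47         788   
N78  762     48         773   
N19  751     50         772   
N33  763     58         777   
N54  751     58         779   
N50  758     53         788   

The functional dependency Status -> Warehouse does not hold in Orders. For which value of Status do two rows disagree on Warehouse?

Status=779: 2 rows → Warehouse = 58, 58 ✓
Status=775: 1 row → Warehouse = 49 ✓
Status=774: 1 row → Warehouse = 42 ✓
Status=791: 1 row → Warehouse = 44 ✓
Status=787: 1 row → Warehouse = 52 ✓
Status=785: 1 row → Warehouse = 56 ✓
Status=788: 2 rows → Warehouse takes values {47, 53} — violation
Status=773: 1 row → Warehouse = 48 ✓
Status=772: 1 row → Warehouse = 50 ✓
Status=777: 1 row → Warehouse = 58 ✓
The only Status value with inconsistent Warehouse is Status=788.

788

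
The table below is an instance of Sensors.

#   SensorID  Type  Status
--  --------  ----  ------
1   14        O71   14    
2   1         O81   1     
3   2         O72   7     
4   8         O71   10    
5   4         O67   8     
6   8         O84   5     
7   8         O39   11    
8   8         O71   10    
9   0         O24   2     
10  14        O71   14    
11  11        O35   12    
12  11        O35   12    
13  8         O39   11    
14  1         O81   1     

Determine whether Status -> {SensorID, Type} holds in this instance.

Status=14: rows 1, 10 → {SensorID,Type} = (14, O71), (14, O71) ✓
Status=1: rows 2, 14 → {SensorID,Type} = (1, O81), (1, O81) ✓
Status=7: row 3 → {SensorID,Type} = (2, O72) ✓
Status=10: rows 4, 8 → {SensorID,Type} = (8, O71), (8, O71) ✓
Status=8: row 5 → {SensorID,Type} = (4, O67) ✓
Status=5: row 6 → {SensorID,Type} = (8, O84) ✓
Status=11: rows 7, 13 → {SensorID,Type} = (8, O39), (8, O39) ✓
Status=2: row 9 → {SensorID,Type} = (0, O24) ✓
Status=12: rows 11, 12 → {SensorID,Type} = (11, O35), (11, O35) ✓
Every Status value is associated with a single {SensorID, Type} value, so Status -> {SensorID, Type} holds.

Yes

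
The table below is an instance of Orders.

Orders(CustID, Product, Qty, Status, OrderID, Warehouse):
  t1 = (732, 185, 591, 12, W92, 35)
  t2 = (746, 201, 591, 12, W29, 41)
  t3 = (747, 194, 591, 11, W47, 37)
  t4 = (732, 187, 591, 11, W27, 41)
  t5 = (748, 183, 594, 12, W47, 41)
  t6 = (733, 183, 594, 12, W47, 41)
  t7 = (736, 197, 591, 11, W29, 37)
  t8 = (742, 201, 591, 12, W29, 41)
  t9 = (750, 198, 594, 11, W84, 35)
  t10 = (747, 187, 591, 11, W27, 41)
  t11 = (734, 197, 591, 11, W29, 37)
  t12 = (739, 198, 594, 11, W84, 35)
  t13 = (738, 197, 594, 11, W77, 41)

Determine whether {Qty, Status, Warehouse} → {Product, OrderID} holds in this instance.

(Qty=591, Status=12, Warehouse=35): row 1 → {Product,OrderID} = (185, W92) ✓
(Qty=591, Status=12, Warehouse=41): rows 2, 8 → {Product,OrderID} = (201, W29), (201, W29) ✓
(Qty=591, Status=11, Warehouse=37): rows 3, 7, 11 → {Product,OrderID} takes values {(194, W47), (197, W29)} — violation
(Qty=591, Status=11, Warehouse=41): rows 4, 10 → {Product,OrderID} = (187, W27), (187, W27) ✓
(Qty=594, Status=12, Warehouse=41): rows 5, 6 → {Product,OrderID} = (183, W47), (183, W47) ✓
(Qty=594, Status=11, Warehouse=35): rows 9, 12 → {Product,OrderID} = (198, W84), (198, W84) ✓
(Qty=594, Status=11, Warehouse=41): row 13 → {Product,OrderID} = (197, W77) ✓
Two rows agree on {Qty, Status, Warehouse} but differ on {Product, OrderID}, so {Qty, Status, Warehouse} → {Product, OrderID} does not hold.

No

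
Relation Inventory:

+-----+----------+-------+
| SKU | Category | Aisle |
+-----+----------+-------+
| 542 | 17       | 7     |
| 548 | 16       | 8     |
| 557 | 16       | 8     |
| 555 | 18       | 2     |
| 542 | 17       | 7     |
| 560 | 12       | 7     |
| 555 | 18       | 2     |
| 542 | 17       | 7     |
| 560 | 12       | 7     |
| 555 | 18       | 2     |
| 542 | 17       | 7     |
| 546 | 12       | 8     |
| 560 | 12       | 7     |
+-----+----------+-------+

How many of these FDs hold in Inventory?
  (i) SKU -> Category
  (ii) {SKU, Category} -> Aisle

2

(i) SKU -> Category: every LHS value maps to a single RHS value — holds.
(ii) {SKU, Category} -> Aisle: every LHS value maps to a single RHS value — holds.
2 of the 2 dependencies hold.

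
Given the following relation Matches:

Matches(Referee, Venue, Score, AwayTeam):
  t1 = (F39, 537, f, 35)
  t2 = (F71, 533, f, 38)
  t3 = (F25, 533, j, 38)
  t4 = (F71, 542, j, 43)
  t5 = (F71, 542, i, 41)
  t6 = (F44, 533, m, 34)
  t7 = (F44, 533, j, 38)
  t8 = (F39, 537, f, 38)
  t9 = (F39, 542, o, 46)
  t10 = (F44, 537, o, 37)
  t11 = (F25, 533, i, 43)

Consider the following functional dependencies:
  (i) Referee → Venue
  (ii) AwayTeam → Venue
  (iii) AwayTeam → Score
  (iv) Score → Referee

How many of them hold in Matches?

0

(i) Referee → Venue: Referee=F39: rows 1, 8, 9 → Venue takes values {537, 542} — violation; Referee=F71: rows 2, 4, 5 → Venue takes values {533, 542} — violation; Referee=F44: rows 6, 7, 10 → Venue takes values {533, 537} — violation — fails.
(ii) AwayTeam → Venue: AwayTeam=38: rows 2, 3, 7, 8 → Venue takes values {533, 537} — violation; AwayTeam=43: rows 4, 11 → Venue takes values {542, 533} — violation — fails.
(iii) AwayTeam → Score: AwayTeam=38: rows 2, 3, 7, 8 → Score takes values {f, j} — violation; AwayTeam=43: rows 4, 11 → Score takes values {j, i} — violation — fails.
(iv) Score → Referee: Score=f: rows 1, 2, 8 → Referee takes values {F39, F71} — violation; Score=j: rows 3, 4, 7 → Referee takes values {F25, F71, F44} — violation; Score=i: rows 5, 11 → Referee takes values {F71, F25} — violation; Score=o: rows 9, 10 → Referee takes values {F39, F44} — violation — fails.
None of the 4 dependencies hold.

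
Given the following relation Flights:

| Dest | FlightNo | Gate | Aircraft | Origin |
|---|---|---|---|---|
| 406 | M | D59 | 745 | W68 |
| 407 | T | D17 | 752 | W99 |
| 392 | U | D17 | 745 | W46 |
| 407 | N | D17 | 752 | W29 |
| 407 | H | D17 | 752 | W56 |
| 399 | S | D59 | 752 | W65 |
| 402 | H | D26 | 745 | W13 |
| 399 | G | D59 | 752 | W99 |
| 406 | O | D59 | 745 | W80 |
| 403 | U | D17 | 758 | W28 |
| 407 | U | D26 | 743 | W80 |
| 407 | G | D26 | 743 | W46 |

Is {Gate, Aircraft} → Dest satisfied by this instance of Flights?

Yes

(Gate=D59, Aircraft=745): 2 rows → Dest = 406, 406 ✓
(Gate=D17, Aircraft=752): 3 rows → Dest = 407, 407, 407 ✓
(Gate=D17, Aircraft=745): 1 row → Dest = 392 ✓
(Gate=D59, Aircraft=752): 2 rows → Dest = 399, 399 ✓
(Gate=D26, Aircraft=745): 1 row → Dest = 402 ✓
(Gate=D17, Aircraft=758): 1 row → Dest = 403 ✓
(Gate=D26, Aircraft=743): 2 rows → Dest = 407, 407 ✓
Every {Gate, Aircraft} value is associated with a single Dest value, so {Gate, Aircraft} → Dest holds.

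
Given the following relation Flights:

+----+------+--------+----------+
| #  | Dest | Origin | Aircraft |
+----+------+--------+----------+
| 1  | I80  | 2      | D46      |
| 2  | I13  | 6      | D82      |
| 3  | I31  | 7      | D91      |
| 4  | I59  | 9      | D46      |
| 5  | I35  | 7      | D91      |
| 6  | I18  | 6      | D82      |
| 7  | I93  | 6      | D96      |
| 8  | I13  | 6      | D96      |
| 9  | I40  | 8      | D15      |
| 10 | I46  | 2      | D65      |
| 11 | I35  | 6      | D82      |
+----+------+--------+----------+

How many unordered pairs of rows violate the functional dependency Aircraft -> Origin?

1

Aircraft=D46: violating pairs (1,4) — 1 pair.
Aircraft=D82: all 3 rows agree on Origin — 0 pairs.
Aircraft=D91: all 2 rows agree on Origin — 0 pairs.
Aircraft=D96: all 2 rows agree on Origin — 0 pairs.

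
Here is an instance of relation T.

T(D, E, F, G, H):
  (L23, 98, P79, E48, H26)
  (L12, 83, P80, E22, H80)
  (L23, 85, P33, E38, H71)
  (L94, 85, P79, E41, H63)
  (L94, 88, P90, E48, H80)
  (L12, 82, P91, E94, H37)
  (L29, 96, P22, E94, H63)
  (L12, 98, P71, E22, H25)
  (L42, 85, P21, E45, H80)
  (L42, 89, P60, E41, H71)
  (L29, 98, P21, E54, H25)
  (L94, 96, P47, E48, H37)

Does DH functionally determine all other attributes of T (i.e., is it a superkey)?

Yes

All 12 rows have distinct DH values, so DH → (all attributes) holds and DH is a superkey.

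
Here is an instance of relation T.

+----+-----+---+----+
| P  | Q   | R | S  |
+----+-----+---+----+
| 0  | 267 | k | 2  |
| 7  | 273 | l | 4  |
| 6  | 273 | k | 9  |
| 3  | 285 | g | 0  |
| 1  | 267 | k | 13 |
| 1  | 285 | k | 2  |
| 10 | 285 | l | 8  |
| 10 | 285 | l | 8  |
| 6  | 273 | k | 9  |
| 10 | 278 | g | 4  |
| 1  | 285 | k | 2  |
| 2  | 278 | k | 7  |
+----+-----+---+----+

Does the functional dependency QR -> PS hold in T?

No

(Q=267, R=k): 2 rows → {P,S} takes values {(0, 2), (1, 13)} — violation
(Q=273, R=l): 1 row → {P,S} = (7, 4) ✓
(Q=273, R=k): 2 rows → {P,S} = (6, 9), (6, 9) ✓
(Q=285, R=g): 1 row → {P,S} = (3, 0) ✓
(Q=285, R=k): 2 rows → {P,S} = (1, 2), (1, 2) ✓
(Q=285, R=l): 2 rows → {P,S} = (10, 8), (10, 8) ✓
(Q=278, R=g): 1 row → {P,S} = (10, 4) ✓
(Q=278, R=k): 1 row → {P,S} = (2, 7) ✓
Two rows agree on QR but differ on PS, so QR -> PS does not hold.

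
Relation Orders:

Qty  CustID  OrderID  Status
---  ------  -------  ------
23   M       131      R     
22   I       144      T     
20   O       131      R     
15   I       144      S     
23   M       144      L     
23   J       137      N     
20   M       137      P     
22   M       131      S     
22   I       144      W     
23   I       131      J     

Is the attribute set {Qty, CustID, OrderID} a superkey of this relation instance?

Two distinct rows share (Qty=22, CustID=I, OrderID=144), so {Qty, CustID, OrderID} does not determine every attribute — not a superkey.

No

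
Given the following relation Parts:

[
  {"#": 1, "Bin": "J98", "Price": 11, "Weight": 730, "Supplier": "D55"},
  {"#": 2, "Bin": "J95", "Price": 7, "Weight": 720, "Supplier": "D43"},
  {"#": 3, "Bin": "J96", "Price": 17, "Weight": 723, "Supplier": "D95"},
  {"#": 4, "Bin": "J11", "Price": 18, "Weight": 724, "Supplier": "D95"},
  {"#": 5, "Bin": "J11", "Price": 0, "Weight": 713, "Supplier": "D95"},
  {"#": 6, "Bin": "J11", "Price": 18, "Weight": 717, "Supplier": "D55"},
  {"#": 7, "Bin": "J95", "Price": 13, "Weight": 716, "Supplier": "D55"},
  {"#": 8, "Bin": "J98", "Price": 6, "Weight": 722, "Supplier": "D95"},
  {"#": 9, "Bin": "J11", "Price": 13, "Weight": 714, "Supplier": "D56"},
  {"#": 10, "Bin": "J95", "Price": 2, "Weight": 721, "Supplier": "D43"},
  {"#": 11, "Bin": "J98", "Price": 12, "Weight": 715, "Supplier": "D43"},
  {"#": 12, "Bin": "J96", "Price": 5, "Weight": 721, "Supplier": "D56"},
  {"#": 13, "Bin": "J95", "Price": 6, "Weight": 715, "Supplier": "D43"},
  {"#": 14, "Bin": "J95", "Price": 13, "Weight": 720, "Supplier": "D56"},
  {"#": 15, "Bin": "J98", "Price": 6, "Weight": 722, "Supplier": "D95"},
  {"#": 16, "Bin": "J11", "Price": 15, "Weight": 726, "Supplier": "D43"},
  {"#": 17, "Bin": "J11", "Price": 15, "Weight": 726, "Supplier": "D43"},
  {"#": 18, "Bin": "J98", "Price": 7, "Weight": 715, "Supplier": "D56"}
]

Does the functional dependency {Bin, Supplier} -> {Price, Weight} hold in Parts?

(Bin=J98, Supplier=D55): row 1 → {Price,Weight} = (11, 730) ✓
(Bin=J95, Supplier=D43): rows 2, 10, 13 → {Price,Weight} takes values {(7, 720), (2, 721), (6, 715)} — violation
(Bin=J96, Supplier=D95): row 3 → {Price,Weight} = (17, 723) ✓
(Bin=J11, Supplier=D95): rows 4, 5 → {Price,Weight} takes values {(18, 724), (0, 713)} — violation
(Bin=J11, Supplier=D55): row 6 → {Price,Weight} = (18, 717) ✓
(Bin=J95, Supplier=D55): row 7 → {Price,Weight} = (13, 716) ✓
(Bin=J98, Supplier=D95): rows 8, 15 → {Price,Weight} = (6, 722), (6, 722) ✓
(Bin=J11, Supplier=D56): row 9 → {Price,Weight} = (13, 714) ✓
(Bin=J98, Supplier=D43): row 11 → {Price,Weight} = (12, 715) ✓
(Bin=J96, Supplier=D56): row 12 → {Price,Weight} = (5, 721) ✓
(Bin=J95, Supplier=D56): row 14 → {Price,Weight} = (13, 720) ✓
(Bin=J11, Supplier=D43): rows 16, 17 → {Price,Weight} = (15, 726), (15, 726) ✓
(Bin=J98, Supplier=D56): row 18 → {Price,Weight} = (7, 715) ✓
Two rows agree on {Bin, Supplier} but differ on {Price, Weight}, so {Bin, Supplier} -> {Price, Weight} does not hold.

No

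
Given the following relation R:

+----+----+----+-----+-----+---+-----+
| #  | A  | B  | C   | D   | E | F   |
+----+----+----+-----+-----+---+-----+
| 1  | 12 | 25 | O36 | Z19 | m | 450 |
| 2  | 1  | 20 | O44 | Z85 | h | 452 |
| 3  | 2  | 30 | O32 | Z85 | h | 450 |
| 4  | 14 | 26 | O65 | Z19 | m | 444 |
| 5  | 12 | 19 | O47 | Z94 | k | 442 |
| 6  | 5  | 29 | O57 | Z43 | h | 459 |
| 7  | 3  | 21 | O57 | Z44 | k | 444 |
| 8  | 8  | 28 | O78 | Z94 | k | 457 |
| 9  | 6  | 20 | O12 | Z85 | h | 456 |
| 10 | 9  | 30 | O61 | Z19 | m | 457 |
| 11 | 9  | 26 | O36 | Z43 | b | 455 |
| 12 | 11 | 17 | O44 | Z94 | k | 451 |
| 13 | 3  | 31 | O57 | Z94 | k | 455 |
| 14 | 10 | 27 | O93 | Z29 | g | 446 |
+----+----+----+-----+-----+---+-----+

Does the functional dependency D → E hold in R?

No

D=Z19: rows 1, 4, 10 → E = m, m, m ✓
D=Z85: rows 2, 3, 9 → E = h, h, h ✓
D=Z94: rows 5, 8, 12, 13 → E = k, k, k, k ✓
D=Z43: rows 6, 11 → E takes values {h, b} — violation
D=Z44: row 7 → E = k ✓
D=Z29: row 14 → E = g ✓
Two rows agree on D but differ on E, so D → E does not hold.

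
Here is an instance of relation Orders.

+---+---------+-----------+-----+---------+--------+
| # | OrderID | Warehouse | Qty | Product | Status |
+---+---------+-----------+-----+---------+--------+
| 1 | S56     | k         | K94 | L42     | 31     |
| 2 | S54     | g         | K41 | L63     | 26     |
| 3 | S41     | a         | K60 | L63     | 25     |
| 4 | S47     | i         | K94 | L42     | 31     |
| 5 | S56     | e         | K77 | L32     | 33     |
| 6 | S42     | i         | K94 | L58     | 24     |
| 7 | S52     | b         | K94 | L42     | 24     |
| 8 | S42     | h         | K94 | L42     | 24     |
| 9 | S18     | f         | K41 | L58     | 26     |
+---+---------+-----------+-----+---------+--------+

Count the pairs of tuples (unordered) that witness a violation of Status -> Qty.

0

Status=31: all 2 rows agree on Qty — 0 pairs.
Status=26: all 2 rows agree on Qty — 0 pairs.
Status=24: all 3 rows agree on Qty — 0 pairs.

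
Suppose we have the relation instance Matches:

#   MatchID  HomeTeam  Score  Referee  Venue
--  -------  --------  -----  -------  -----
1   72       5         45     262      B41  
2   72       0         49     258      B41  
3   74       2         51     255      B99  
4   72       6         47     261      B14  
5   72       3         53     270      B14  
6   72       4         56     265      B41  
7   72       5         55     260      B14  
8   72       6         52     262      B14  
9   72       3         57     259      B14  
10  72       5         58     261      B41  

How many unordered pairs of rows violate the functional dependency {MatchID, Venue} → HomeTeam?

(MatchID=72, Venue=B41): violating pairs (1,2), (1,6), (2,6), (2,10), (6,10) — 5 pairs.
(MatchID=72, Venue=B14): violating pairs (4,5), (4,7), (4,9), (5,7), (5,8), (7,8), (7,9), (8,9) — 8 pairs.

13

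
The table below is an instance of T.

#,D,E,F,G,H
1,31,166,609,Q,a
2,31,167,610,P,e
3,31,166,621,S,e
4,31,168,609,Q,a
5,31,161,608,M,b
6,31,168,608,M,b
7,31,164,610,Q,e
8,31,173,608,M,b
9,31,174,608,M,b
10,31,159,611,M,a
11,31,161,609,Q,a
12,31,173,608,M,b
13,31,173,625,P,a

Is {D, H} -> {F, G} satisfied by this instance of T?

(D=31, H=a): rows 1, 4, 10, 11, 13 → {F,G} takes values {(609, Q), (611, M), (625, P)} — violation
(D=31, H=e): rows 2, 3, 7 → {F,G} takes values {(610, P), (621, S), (610, Q)} — violation
(D=31, H=b): rows 5, 6, 8, 9, 12 → {F,G} = (608, M), (608, M), (608, M), (608, M), (608, M) ✓
Two rows agree on {D, H} but differ on {F, G}, so {D, H} -> {F, G} does not hold.

No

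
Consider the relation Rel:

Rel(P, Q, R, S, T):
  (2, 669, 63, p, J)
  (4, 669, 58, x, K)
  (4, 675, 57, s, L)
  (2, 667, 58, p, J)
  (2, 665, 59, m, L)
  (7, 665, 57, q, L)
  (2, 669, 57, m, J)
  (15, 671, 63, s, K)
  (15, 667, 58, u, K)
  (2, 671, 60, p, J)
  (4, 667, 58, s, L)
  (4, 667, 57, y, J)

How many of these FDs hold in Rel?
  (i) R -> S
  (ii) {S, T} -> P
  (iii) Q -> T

(i) R -> S: R=63: 2 rows → S takes values {p, s} — violation; R=58: 4 rows → S takes values {x, p, u, s} — violation; R=57: 4 rows → S takes values {s, q, m, y} — violation — fails.
(ii) {S, T} -> P: every LHS value maps to a single RHS value — holds.
(iii) Q -> T: Q=669: 3 rows → T takes values {J, K} — violation; Q=667: 4 rows → T takes values {J, K, L} — violation; Q=671: 2 rows → T takes values {K, J} — violation — fails.
1 of the 3 dependencies holds.

1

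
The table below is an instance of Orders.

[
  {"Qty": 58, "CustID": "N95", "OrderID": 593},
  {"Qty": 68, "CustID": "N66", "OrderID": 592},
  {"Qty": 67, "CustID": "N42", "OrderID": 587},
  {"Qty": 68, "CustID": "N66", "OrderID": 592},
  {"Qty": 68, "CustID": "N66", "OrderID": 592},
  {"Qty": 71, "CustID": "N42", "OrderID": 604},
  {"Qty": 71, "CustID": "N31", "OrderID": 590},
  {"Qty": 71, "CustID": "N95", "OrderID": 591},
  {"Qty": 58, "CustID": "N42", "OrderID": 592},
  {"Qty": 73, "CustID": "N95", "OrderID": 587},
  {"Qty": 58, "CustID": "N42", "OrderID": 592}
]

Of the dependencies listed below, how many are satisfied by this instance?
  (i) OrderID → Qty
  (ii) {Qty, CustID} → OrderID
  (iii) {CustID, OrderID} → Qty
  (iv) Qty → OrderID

(i) OrderID → Qty: OrderID=592: 5 rows → Qty takes values {68, 58} — violation; OrderID=587: 2 rows → Qty takes values {67, 73} — violation — fails.
(ii) {Qty, CustID} → OrderID: every LHS value maps to a single RHS value — holds.
(iii) {CustID, OrderID} → Qty: every LHS value maps to a single RHS value — holds.
(iv) Qty → OrderID: Qty=58: 3 rows → OrderID takes values {593, 592} — violation; Qty=71: 3 rows → OrderID takes values {604, 590, 591} — violation — fails.
2 of the 4 dependencies hold.

2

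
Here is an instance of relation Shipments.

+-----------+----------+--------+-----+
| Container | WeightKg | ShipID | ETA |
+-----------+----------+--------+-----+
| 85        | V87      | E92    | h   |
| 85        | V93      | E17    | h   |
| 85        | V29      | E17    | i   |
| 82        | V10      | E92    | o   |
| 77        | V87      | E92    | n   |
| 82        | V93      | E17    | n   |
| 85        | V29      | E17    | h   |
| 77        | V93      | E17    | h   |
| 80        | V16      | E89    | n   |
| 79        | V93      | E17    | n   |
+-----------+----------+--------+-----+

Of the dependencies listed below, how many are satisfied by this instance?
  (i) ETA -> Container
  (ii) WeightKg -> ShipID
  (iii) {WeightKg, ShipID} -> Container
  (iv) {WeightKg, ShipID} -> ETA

(i) ETA -> Container: ETA=h: 4 rows → Container takes values {85, 77} — violation; ETA=n: 4 rows → Container takes values {77, 82, 80, 79} — violation — fails.
(ii) WeightKg -> ShipID: every LHS value maps to a single RHS value — holds.
(iii) {WeightKg, ShipID} -> Container: (WeightKg=V87, ShipID=E92): 2 rows → Container takes values {85, 77} — violation; (WeightKg=V93, ShipID=E17): 4 rows → Container takes values {85, 82, 77, 79} — violation — fails.
(iv) {WeightKg, ShipID} -> ETA: (WeightKg=V87, ShipID=E92): 2 rows → ETA takes values {h, n} — violation; (WeightKg=V93, ShipID=E17): 4 rows → ETA takes values {h, n} — violation; (WeightKg=V29, ShipID=E17): 2 rows → ETA takes values {i, h} — violation — fails.
1 of the 4 dependencies holds.

1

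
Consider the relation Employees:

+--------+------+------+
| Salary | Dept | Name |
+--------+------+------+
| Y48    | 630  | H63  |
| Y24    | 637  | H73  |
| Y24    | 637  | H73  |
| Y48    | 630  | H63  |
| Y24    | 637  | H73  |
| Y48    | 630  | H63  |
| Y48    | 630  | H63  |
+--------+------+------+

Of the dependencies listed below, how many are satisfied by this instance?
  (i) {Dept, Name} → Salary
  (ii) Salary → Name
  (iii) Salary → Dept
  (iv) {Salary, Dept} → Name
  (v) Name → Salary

5

(i) {Dept, Name} → Salary: every LHS value maps to a single RHS value — holds.
(ii) Salary → Name: every LHS value maps to a single RHS value — holds.
(iii) Salary → Dept: every LHS value maps to a single RHS value — holds.
(iv) {Salary, Dept} → Name: every LHS value maps to a single RHS value — holds.
(v) Name → Salary: every LHS value maps to a single RHS value — holds.
5 of the 5 dependencies hold.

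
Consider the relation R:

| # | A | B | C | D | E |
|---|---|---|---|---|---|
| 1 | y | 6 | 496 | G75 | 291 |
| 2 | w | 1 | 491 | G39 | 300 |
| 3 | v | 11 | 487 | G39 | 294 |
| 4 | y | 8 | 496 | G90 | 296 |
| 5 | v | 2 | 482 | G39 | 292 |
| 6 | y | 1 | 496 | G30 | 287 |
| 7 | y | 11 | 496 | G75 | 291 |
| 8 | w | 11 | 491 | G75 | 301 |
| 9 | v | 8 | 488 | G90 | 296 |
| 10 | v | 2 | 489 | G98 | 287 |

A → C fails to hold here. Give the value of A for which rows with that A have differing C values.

v

A=y: rows 1, 4, 6, 7 → C = 496, 496, 496, 496 ✓
A=w: rows 2, 8 → C = 491, 491 ✓
A=v: rows 3, 5, 9, 10 → C takes values {487, 482, 488, 489} — violation
The only A value with inconsistent C is A=v.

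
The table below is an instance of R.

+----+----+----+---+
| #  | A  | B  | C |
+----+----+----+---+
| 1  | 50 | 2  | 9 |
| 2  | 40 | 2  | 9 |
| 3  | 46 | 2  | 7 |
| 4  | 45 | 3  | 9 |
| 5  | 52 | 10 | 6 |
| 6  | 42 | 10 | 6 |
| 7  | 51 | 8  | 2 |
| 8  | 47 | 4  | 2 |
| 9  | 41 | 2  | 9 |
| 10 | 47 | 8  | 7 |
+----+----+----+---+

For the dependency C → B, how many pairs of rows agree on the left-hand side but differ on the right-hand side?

5

C=9: violating pairs (1,4), (2,4), (4,9) — 3 pairs.
C=7: violating pairs (3,10) — 1 pair.
C=6: all 2 rows agree on B — 0 pairs.
C=2: violating pairs (7,8) — 1 pair.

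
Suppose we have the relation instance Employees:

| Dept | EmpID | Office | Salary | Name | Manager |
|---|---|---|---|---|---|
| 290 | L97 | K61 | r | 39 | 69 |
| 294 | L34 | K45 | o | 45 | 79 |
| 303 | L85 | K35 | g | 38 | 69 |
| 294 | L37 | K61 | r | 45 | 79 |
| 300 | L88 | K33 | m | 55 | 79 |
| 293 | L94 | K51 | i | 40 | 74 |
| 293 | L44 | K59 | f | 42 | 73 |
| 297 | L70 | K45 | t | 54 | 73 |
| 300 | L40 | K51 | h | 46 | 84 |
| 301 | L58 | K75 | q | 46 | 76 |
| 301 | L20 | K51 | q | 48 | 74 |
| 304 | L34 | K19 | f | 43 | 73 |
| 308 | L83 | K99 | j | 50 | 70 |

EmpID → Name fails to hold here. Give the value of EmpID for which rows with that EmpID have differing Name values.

L34

EmpID=L97: 1 row → Name = 39 ✓
EmpID=L34: 2 rows → Name takes values {45, 43} — violation
EmpID=L85: 1 row → Name = 38 ✓
EmpID=L37: 1 row → Name = 45 ✓
EmpID=L88: 1 row → Name = 55 ✓
EmpID=L94: 1 row → Name = 40 ✓
EmpID=L44: 1 row → Name = 42 ✓
EmpID=L70: 1 row → Name = 54 ✓
EmpID=L40: 1 row → Name = 46 ✓
EmpID=L58: 1 row → Name = 46 ✓
EmpID=L20: 1 row → Name = 48 ✓
EmpID=L83: 1 row → Name = 50 ✓
The only EmpID value with inconsistent Name is EmpID=L34.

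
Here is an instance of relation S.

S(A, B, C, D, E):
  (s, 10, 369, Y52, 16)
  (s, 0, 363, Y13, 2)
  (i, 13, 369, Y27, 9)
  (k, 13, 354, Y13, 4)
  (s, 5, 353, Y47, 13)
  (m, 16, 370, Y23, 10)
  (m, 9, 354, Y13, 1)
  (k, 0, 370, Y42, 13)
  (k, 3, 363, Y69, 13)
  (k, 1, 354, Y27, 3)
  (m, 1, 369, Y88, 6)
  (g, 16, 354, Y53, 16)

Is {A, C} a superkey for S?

No

Two distinct rows share (A=k, C=354), so {A, C} does not determine every attribute — not a superkey.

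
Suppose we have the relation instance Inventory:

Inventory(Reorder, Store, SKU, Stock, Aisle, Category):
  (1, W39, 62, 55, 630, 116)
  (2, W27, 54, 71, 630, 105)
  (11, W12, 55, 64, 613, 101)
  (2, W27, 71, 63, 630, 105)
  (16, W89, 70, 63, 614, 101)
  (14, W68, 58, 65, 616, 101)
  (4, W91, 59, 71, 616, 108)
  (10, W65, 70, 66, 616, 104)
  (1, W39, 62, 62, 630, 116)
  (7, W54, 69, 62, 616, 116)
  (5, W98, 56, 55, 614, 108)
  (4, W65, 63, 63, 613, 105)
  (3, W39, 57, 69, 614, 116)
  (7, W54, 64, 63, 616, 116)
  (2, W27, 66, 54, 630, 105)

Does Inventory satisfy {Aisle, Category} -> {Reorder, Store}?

Yes

(Aisle=630, Category=116): 2 rows → {Reorder,Store} = (1, W39), (1, W39) ✓
(Aisle=630, Category=105): 3 rows → {Reorder,Store} = (2, W27), (2, W27), (2, W27) ✓
(Aisle=613, Category=101): 1 row → {Reorder,Store} = (11, W12) ✓
(Aisle=614, Category=101): 1 row → {Reorder,Store} = (16, W89) ✓
(Aisle=616, Category=101): 1 row → {Reorder,Store} = (14, W68) ✓
(Aisle=616, Category=108): 1 row → {Reorder,Store} = (4, W91) ✓
(Aisle=616, Category=104): 1 row → {Reorder,Store} = (10, W65) ✓
(Aisle=616, Category=116): 2 rows → {Reorder,Store} = (7, W54), (7, W54) ✓
(Aisle=614, Category=108): 1 row → {Reorder,Store} = (5, W98) ✓
(Aisle=613, Category=105): 1 row → {Reorder,Store} = (4, W65) ✓
(Aisle=614, Category=116): 1 row → {Reorder,Store} = (3, W39) ✓
Every {Aisle, Category} value is associated with a single {Reorder, Store} value, so {Aisle, Category} -> {Reorder, Store} holds.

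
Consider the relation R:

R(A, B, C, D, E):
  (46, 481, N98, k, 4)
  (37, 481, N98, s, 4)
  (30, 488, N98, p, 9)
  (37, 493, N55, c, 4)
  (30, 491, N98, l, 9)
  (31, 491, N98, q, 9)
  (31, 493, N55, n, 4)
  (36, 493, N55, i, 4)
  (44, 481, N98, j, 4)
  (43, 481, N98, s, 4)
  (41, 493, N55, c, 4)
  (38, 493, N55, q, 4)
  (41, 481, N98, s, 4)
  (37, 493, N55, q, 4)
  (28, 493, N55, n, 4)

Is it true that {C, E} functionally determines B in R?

(C=N98, E=4): 5 rows → B = 481, 481, 481, 481, 481 ✓
(C=N98, E=9): 3 rows → B takes values {488, 491} — violation
(C=N55, E=4): 7 rows → B = 493, 493, 493, 493, 493, 493, 493 ✓
Two rows agree on {C, E} but differ on B, so {C, E} -> B does not hold.

No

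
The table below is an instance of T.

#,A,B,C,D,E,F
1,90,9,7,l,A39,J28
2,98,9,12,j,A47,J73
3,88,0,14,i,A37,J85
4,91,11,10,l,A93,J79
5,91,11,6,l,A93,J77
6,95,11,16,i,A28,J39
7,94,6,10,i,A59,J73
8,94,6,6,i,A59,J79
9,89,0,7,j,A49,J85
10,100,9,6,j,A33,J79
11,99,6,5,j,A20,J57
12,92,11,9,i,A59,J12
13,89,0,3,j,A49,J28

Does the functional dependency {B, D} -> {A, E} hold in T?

(B=9, D=l): row 1 → {A,E} = (90, A39) ✓
(B=9, D=j): rows 2, 10 → {A,E} takes values {(98, A47), (100, A33)} — violation
(B=0, D=i): row 3 → {A,E} = (88, A37) ✓
(B=11, D=l): rows 4, 5 → {A,E} = (91, A93), (91, A93) ✓
(B=11, D=i): rows 6, 12 → {A,E} takes values {(95, A28), (92, A59)} — violation
(B=6, D=i): rows 7, 8 → {A,E} = (94, A59), (94, A59) ✓
(B=0, D=j): rows 9, 13 → {A,E} = (89, A49), (89, A49) ✓
(B=6, D=j): row 11 → {A,E} = (99, A20) ✓
Two rows agree on {B, D} but differ on {A, E}, so {B, D} -> {A, E} does not hold.

No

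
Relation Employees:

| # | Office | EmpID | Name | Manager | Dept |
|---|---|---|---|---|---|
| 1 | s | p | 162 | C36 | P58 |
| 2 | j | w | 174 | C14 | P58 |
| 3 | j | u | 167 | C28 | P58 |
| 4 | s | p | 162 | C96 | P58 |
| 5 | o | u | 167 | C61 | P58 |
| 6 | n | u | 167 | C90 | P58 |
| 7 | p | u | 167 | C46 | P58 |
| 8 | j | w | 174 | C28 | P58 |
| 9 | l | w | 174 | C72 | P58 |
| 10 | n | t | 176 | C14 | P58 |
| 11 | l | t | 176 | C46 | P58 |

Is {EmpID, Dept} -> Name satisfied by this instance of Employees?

(EmpID=p, Dept=P58): rows 1, 4 → Name = 162, 162 ✓
(EmpID=w, Dept=P58): rows 2, 8, 9 → Name = 174, 174, 174 ✓
(EmpID=u, Dept=P58): rows 3, 5, 6, 7 → Name = 167, 167, 167, 167 ✓
(EmpID=t, Dept=P58): rows 10, 11 → Name = 176, 176 ✓
Every {EmpID, Dept} value is associated with a single Name value, so {EmpID, Dept} -> Name holds.

Yes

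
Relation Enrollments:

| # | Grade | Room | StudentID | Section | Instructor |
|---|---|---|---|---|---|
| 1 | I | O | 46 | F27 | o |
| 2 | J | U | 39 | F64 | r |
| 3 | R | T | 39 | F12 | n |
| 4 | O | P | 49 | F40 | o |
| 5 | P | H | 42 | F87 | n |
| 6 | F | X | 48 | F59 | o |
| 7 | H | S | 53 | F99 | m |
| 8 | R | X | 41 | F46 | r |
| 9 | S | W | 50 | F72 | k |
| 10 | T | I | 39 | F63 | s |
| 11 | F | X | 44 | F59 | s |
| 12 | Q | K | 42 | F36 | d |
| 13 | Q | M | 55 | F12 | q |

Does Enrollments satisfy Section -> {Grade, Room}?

No

Section=F27: row 1 → {Grade,Room} = (I, O) ✓
Section=F64: row 2 → {Grade,Room} = (J, U) ✓
Section=F12: rows 3, 13 → {Grade,Room} takes values {(R, T), (Q, M)} — violation
Section=F40: row 4 → {Grade,Room} = (O, P) ✓
Section=F87: row 5 → {Grade,Room} = (P, H) ✓
Section=F59: rows 6, 11 → {Grade,Room} = (F, X), (F, X) ✓
Section=F99: row 7 → {Grade,Room} = (H, S) ✓
Section=F46: row 8 → {Grade,Room} = (R, X) ✓
Section=F72: row 9 → {Grade,Room} = (S, W) ✓
Section=F63: row 10 → {Grade,Room} = (T, I) ✓
Section=F36: row 12 → {Grade,Room} = (Q, K) ✓
Two rows agree on Section but differ on {Grade, Room}, so Section -> {Grade, Room} does not hold.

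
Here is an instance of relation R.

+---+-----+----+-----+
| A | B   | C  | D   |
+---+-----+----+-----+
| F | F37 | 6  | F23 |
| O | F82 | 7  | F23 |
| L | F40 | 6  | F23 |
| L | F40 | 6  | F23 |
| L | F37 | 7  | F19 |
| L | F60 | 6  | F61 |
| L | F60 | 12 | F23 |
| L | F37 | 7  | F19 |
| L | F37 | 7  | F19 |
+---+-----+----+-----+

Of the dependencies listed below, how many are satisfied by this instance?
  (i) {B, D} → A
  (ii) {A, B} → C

(i) {B, D} → A: every LHS value maps to a single RHS value — holds.
(ii) {A, B} → C: (A=L, B=F60): 2 rows → C takes values {6, 12} — violation — fails.
1 of the 2 dependencies holds.

1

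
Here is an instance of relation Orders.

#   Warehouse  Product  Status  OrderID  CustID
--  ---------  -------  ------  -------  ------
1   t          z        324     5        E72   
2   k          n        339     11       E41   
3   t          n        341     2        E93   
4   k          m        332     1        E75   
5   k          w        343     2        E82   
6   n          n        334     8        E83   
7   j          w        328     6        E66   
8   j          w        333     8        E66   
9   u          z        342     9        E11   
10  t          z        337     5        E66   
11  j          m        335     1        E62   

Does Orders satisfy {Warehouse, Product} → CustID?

(Warehouse=t, Product=z): rows 1, 10 → CustID takes values {E72, E66} — violation
(Warehouse=k, Product=n): row 2 → CustID = E41 ✓
(Warehouse=t, Product=n): row 3 → CustID = E93 ✓
(Warehouse=k, Product=m): row 4 → CustID = E75 ✓
(Warehouse=k, Product=w): row 5 → CustID = E82 ✓
(Warehouse=n, Product=n): row 6 → CustID = E83 ✓
(Warehouse=j, Product=w): rows 7, 8 → CustID = E66, E66 ✓
(Warehouse=u, Product=z): row 9 → CustID = E11 ✓
(Warehouse=j, Product=m): row 11 → CustID = E62 ✓
Two rows agree on {Warehouse, Product} but differ on CustID, so {Warehouse, Product} → CustID does not hold.

No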